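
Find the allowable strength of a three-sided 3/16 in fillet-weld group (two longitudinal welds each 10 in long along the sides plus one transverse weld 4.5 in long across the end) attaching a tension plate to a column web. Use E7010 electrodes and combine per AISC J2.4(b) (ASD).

E70XX → F_EXX = 70 ksi.
t_e = 0.707 × 0.1875 = 0.1326 in.
R_nwl = 0.6 × 70 × 0.1326 × 20 = 111.4 kip (longitudinal, 2 welds).
R_nwt = 0.6 × 70 × 0.1326 × 4.5 = 25.05 kip (transverse, base value).
(i) R_nwl + R_nwt = 136.4 kip; (ii) 0.85 R_nwl + 1.5 R_nwt = 132.2 kip.
R_n = max = 136.4 kip [governs: (i)]; R_n/Ω = 68.2 kip.

R_n/Ω ≈ 68.2 kip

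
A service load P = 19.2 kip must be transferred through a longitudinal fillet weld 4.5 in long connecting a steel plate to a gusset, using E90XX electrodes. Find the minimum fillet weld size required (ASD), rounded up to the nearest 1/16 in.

w = 1/4 in

E90XX → F_EXX = 90 ksi.
Total weld length L = 4.5 in.
Required throat t_e = P × Ω / (0.6 F_EXX × L) = 19.2 × 2.0 / (0.6 × 90 × 4.5) = 0.158 in.
Required leg w = t_e / 0.707 = 0.2235 in → use 1/4 in.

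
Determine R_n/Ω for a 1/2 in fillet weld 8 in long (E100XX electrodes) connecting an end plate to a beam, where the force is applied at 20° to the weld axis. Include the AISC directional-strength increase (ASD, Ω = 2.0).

E100XX → F_EXX = 100 ksi.
t_e = 0.707 × 0.5 = 0.3535 in; A_we = 0.3535 × 8 = 2.828 in².
Directional factor: 1.0 + 0.5 sin^1.5(20°) = 1.1.
F_nw = 0.6 × 100 × 1.1 = 66 ksi.
R_n/Ω = (66 × 2.828) / 2.0 = 93.32 kip.

R_n/Ω ≈ 93.3 kip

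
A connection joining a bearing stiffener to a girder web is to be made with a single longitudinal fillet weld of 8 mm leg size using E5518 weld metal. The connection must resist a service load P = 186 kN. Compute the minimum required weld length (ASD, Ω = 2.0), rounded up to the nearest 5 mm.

E55XX → F_EXX = 550 MPa.
Throat t_e = 0.707 × 8 = 5.656 mm.
r_n/Ω = (0.6 × 550 × 5.656) / 2.0 = 933.2 N/mm = 0.9332 kN/mm.
L_req = P / (r_n/Ω) = 186 / 0.9332 = 199.3 mm total.
Round up → use L = 200 mm.

L = 200 mm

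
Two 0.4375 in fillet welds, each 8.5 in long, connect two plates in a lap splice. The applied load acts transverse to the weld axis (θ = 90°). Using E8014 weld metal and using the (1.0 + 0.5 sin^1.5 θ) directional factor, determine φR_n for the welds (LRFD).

E80XX → F_EXX = 80 ksi.
t_e = 0.707 × 0.4375 = 0.3093 in; A_we = 0.3093 × 17 = 5.258 in².
Directional factor: 1.0 + 0.5 sin^1.5(90°) = 1.5.
F_nw = 0.6 × 80 × 1.5 = 72 ksi.
φR_n = 0.75 × 72 × 5.258 = 283.9 kip.

φR_n ≈ 284 kip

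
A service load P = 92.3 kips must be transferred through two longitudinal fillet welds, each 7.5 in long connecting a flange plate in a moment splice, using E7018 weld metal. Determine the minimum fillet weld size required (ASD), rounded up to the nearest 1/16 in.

E70XX → F_EXX = 70 ksi.
Total weld length L = 15 in.
Required throat t_e = P × Ω / (0.6 F_EXX × L) = 92.3 × 2.0 / (0.6 × 70 × 15) = 0.293 in.
Required leg w = t_e / 0.707 = 0.4144 in → use 7/16 in.

w = 7/16 in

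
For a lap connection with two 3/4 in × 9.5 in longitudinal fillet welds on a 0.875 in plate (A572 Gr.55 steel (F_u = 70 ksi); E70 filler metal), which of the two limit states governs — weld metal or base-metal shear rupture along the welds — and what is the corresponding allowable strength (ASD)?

R_n/Ω ≈ 212 kips (weld metal governs)

E70XX → F_EXX = 70 ksi.
t_e = 0.707 × 0.75 = 0.5302 in; L = 19 in.
Weld metal: R_n/Ω = (1/2.0) × 0.6 × 70 × 0.5302 × 19 = 211.6 kips.
Base metal (shear rupture): R_n/Ω = (1/2.0) × 0.6 × 70 × 0.875 × 19 = 349.1 kips.
Governing: weld metal.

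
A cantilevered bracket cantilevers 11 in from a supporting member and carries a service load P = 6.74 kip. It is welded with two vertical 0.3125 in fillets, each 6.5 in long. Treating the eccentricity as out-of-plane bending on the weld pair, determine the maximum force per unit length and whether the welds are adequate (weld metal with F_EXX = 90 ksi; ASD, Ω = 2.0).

f_max ≈ 5.29 kip/in; adequate

L_w = 2 × 6.5 = 13 in; section modulus (unit throat) S = 2 × L²/6 = 14.08 in².
Direct shear f_v = P/L_w = 6.74/13 = 0.5185 kip/in.
Moment M = P × e = 6.74 × 11 = 74.14 kip·in; bending f_b = M/S = 5.264 kip/in.
f_max = √(f_v² + f_b²) = √(0.5185² + 5.264²) = 5.29 kip/in.
r_n/Ω = (1/2.0) × 0.6 × 90 × (0.707 × 0.3125) = 5.965 kip/in → adequate.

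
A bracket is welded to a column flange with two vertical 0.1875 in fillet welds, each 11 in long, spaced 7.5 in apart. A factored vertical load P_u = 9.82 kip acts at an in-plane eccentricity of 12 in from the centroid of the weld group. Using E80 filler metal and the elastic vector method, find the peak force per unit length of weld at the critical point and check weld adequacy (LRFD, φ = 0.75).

f_max ≈ 1.77 kip/in; adequate

E80XX → F_EXX = 80 ksi.
Total weld length L_w = 22 in. Treat welds as unit-width lines.
Polar moment about centroid: J = 2[d³/12 + d(b/2)²] = 2[11³/12 + 11×3.75²] = 531.2 in³.
Direct shear f_v = P/L_w = 9.82 / 22 = 0.4464 kip/in (vertical).
Torsion M = P·e = 9.82 × 12 = 117.84 kip·in.
Critical point at (x, y) = (3.75, 5.5) from centroid. f_tx = M·y/J = 1.22 kip/in; f_ty = M·x/J = 0.8319 kip/in.
Resultant f_max = √[f_tx² + (f_v + f_ty)²] = √[1.22² + (0.4464 + 0.8319)²] = 1.767 kip/in.
Capacity per unit length: φr_n = 0.75 × 0.6 × 80 × (0.707 × 0.1875) = 4.772 kip/in.
1.767 ≤ 4.772 → adequate.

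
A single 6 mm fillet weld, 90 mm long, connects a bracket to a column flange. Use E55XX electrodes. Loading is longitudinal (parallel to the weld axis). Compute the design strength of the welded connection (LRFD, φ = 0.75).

φR_n ≈ 94.5 kN

E55XX → F_EXX = 550 MPa.
Effective throat t_e = 0.707 × 6 = 4.242 mm.
Total length L = 90 mm; A_we = 4.242 × 90 = 381.8 mm².
F_nw = 0.6 F_EXX = 0.6 × 550 = 330 MPa.
φR_n = 0.75 × 330 × 381.8 × 10⁻³ = 94.49 kN.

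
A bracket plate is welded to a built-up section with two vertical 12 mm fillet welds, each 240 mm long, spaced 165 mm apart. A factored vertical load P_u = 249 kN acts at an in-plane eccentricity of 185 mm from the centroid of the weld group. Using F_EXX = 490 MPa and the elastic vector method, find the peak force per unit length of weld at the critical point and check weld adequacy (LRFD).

f_max ≈ 1560 N/mm; adequate

Total weld length L_w = 480 mm. Treat welds as unit-width lines.
Polar moment about centroid: J = 2[d³/12 + d(b/2)²] = 2[240³/12 + 240×82.5²] = 5571000 mm³.
Direct shear f_v = P/L_w = 249×10³ / 480 = 518.8 N/mm (vertical).
Torsion M = P·e = 249×10³ × 185 = 46065000 N·mm.
Critical point at (x, y) = (82.5, 120) from centroid. f_tx = M·y/J = 992.2 N/mm; f_ty = M·x/J = 682.2 N/mm.
Resultant f_max = √[f_tx² + (f_v + f_ty)²] = √[992.2² + (518.8 + 682.2)²] = 1558 N/mm.
Capacity per unit length: φr_n = 0.75 × 0.6 × 490 × (0.707 × 12) = 1871 N/mm.
1558 ≤ 1871 → adequate.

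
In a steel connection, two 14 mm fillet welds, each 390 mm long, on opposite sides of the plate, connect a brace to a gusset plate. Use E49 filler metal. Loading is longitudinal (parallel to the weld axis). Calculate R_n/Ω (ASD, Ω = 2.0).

E49XX → F_EXX = 490 MPa.
Effective throat t_e = 0.707 × 14 = 9.898 mm.
Total length L = 780 mm; A_we = 9.898 × 780 = 7720 mm².
F_nw = 0.6 F_EXX = 0.6 × 490 = 294 MPa.
R_n = 294 × 7720 × 10⁻³ = 2270 kN; R_n/Ω = 2270/2.0 = 1135 kN.

R_n/Ω ≈ 1130 kN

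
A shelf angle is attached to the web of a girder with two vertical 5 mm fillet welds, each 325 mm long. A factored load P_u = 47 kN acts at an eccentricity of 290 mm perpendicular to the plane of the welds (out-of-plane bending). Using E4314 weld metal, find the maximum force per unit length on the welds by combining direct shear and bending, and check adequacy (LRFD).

E43XX → F_EXX = 430 MPa.
L_w = 2 × 325 = 650 mm; section modulus (unit throat) S = 2 × L²/6 = 35210 mm².
Direct shear f_v = P/L_w = 47×10³/650 = 72.31 N/mm.
Moment M = P × e = 47×10³ × 290 = 13630000 N·mm; bending f_b = M/S = 387.1 N/mm.
f_max = √(f_v² + f_b²) = √(72.31² + 387.1²) = 393.8 N/mm.
φr_n = 0.75 × 0.6 × 430 × (0.707 × 5) = 684 N/mm → adequate.

f_max ≈ 394 N/mm; adequate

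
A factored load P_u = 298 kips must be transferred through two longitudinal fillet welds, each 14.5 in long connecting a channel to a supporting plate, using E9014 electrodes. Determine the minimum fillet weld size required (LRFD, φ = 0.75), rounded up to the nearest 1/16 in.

E90XX → F_EXX = 90 ksi.
Total weld length L = 29 in.
Required throat t_e = P_u / (φ × 0.6 F_EXX × L) = 298 / (0.75 × 0.6 × 90 × 29) = 0.2537 in.
Required leg w = t_e / 0.707 = 0.3589 in → use 3/8 in.

w = 3/8 in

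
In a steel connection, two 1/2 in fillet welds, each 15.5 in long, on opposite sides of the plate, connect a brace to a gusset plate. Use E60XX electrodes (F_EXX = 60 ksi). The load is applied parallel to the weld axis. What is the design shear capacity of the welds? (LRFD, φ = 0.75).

Effective throat t_e = 0.707 × 0.5 = 0.3535 in.
Total length L = 31 in; A_we = 0.3535 × 31 = 10.96 in².
F_nw = 0.6 F_EXX = 0.6 × 60 = 36 ksi.
φR_n = 0.75 × 36 × 10.96 = 295.9 kips.

φR_n ≈ 296 kips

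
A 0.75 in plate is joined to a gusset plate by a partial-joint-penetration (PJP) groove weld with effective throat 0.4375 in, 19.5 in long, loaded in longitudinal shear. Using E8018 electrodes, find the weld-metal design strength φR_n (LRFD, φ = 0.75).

φR_n ≈ 307 kips

E80XX → F_EXX = 80 ksi.
Effective throat (given) t_e = 0.4375 in.
A_we = 0.4375 × 19.5 = 8.531 in².
F_nw = 0.6 F_EXX = 48 ksi.
φR_n = 0.75 × 48 × 8.531 = 307.1 kips.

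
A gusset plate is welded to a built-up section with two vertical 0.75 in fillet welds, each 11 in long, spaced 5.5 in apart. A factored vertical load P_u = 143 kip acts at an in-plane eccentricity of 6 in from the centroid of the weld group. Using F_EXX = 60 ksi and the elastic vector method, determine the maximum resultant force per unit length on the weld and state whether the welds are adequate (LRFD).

Total weld length L_w = 22 in. Treat welds as unit-width lines.
Polar moment about centroid: J = 2[d³/12 + d(b/2)²] = 2[11³/12 + 11×2.75²] = 388.2 in³.
Direct shear f_v = P/L_w = 143 / 22 = 6.5 kip/in (vertical).
Torsion M = P·e = 143 × 6 = 858 kip·in.
Critical point at (x, y) = (2.75, 5.5) from centroid. f_tx = M·y/J = 12.16 kip/in; f_ty = M·x/J = 6.078 kip/in.
Resultant f_max = √[f_tx² + (f_v + f_ty)²] = √[12.16² + (6.5 + 6.078)²] = 17.49 kip/in.
Capacity per unit length: φr_n = 0.75 × 0.6 × 60 × (0.707 × 0.75) = 14.32 kip/in.
17.49 > 14.32 → NOT adequate.

f_max ≈ 17.5 kip/in; NOT adequate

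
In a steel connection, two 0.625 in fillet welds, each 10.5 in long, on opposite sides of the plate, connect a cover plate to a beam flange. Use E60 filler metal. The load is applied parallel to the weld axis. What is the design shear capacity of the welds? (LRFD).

E60XX → F_EXX = 60 ksi.
Effective throat t_e = 0.707 × 0.625 = 0.4419 in.
Total length L = 21 in; A_we = 0.4419 × 21 = 9.279 in².
F_nw = 0.6 F_EXX = 0.6 × 60 = 36 ksi.
φR_n = 0.75 × 36 × 9.279 = 250.5 kips.

φR_n ≈ 251 kips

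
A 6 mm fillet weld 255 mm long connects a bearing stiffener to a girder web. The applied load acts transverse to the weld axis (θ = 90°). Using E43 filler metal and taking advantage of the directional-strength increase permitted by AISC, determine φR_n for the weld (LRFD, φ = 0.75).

E43XX → F_EXX = 430 MPa.
t_e = 0.707 × 6 = 4.242 mm; A_we = 4.242 × 255 = 1082 mm².
Directional factor: 1.0 + 0.5 sin^1.5(90°) = 1.5.
F_nw = 0.6 × 430 × 1.5 = 387 MPa.
φR_n = 0.75 × 387 × 1082 × 10⁻³ = 314 kN.

φR_n ≈ 314 kN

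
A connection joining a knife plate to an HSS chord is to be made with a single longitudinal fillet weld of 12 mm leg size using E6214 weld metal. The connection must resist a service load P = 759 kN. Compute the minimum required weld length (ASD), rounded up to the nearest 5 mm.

E62XX → F_EXX = 620 MPa.
Throat t_e = 0.707 × 12 = 8.484 mm.
r_n/Ω = (0.6 × 620 × 8.484) / 2.0 = 1578 N/mm = 1.578 kN/mm.
L_req = P / (r_n/Ω) = 759 / 1.578 = 481 mm total.
Round up → use L = 485 mm.

L = 485 mm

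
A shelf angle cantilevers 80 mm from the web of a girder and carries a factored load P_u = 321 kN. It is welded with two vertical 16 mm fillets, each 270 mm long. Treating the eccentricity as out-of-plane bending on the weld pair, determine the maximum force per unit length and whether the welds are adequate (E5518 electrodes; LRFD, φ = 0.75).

E55XX → F_EXX = 550 MPa.
L_w = 2 × 270 = 540 mm; section modulus (unit throat) S = 2 × L²/6 = 24300 mm².
Direct shear f_v = P/L_w = 321×10³/540 = 594.4 N/mm.
Moment M = P × e = 321×10³ × 80 = 25680000 N·mm; bending f_b = M/S = 1057 N/mm.
f_max = √(f_v² + f_b²) = √(594.4² + 1057²) = 1213 N/mm.
φr_n = 0.75 × 0.6 × 550 × (0.707 × 16) = 2800 N/mm → adequate.

f_max ≈ 1210 N/mm; adequate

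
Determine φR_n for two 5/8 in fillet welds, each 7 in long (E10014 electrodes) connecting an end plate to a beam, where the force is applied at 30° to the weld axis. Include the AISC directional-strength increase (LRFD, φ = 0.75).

E100XX → F_EXX = 100 ksi.
t_e = 0.707 × 0.625 = 0.4419 in; A_we = 0.4419 × 14 = 6.186 in².
Directional factor: 1.0 + 0.5 sin^1.5(30°) = 1.177.
F_nw = 0.6 × 100 × 1.177 = 70.61 ksi.
φR_n = 0.75 × 70.61 × 6.186 = 327.6 kip.

φR_n ≈ 328 kip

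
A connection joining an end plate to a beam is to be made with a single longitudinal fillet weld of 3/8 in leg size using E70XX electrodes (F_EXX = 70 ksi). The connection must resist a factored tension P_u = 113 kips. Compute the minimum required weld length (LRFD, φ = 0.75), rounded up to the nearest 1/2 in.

Throat t_e = 0.707 × 0.375 = 0.2651 in.
φr_n = 0.75 × 0.6 × 70 × 0.2651 = 8.351 kips/in.
L_req = P_u / φr_n = 113 / 8.351 = 13.53 in total.
Round up → use L = 14 in.

L = 14 in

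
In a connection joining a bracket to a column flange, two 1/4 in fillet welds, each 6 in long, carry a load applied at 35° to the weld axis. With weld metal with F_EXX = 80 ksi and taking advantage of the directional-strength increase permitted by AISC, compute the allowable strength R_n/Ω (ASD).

t_e = 0.707 × 0.25 = 0.1767 in; A_we = 0.1767 × 12 = 2.121 in².
Directional factor: 1.0 + 0.5 sin^1.5(35°) = 1.217.
F_nw = 0.6 × 80 × 1.217 = 58.43 ksi.
R_n/Ω = (58.43 × 2.121) / 2.0 = 61.96 kip.

R_n/Ω ≈ 62 kip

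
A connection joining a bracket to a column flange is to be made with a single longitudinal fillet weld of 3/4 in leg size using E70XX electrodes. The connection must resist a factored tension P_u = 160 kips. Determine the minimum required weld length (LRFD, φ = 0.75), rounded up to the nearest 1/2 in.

L = 10 in

E70XX → F_EXX = 70 ksi.
Throat t_e = 0.707 × 0.75 = 0.5302 in.
φr_n = 0.75 × 0.6 × 70 × 0.5302 = 16.7 kips/in.
L_req = P_u / φr_n = 160 / 16.7 = 9.579 in total.
Round up → use L = 10 in.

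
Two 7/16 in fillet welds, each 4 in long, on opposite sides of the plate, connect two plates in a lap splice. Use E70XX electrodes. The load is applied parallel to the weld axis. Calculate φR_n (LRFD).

E70XX → F_EXX = 70 ksi.
Effective throat t_e = 0.707 × 0.4375 = 0.3093 in.
Total length L = 8 in; A_we = 0.3093 × 8 = 2.474 in².
F_nw = 0.6 F_EXX = 0.6 × 70 = 42 ksi.
φR_n = 0.75 × 42 × 2.474 = 77.95 kip.

φR_n ≈ 77.9 kip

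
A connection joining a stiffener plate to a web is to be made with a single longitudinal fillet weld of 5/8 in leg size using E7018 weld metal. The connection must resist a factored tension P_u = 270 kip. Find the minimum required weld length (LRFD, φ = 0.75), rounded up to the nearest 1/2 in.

E70XX → F_EXX = 70 ksi.
Throat t_e = 0.707 × 0.625 = 0.4419 in.
φr_n = 0.75 × 0.6 × 70 × 0.4419 = 13.92 kip/in.
L_req = P_u / φr_n = 270 / 13.92 = 19.4 in total.
Round up → use L = 19.5 in.

L = 19.5 in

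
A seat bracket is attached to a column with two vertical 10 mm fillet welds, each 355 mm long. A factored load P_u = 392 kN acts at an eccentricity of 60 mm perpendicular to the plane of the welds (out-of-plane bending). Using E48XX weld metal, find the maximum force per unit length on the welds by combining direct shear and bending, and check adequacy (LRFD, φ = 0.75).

E48XX → F_EXX = 480 MPa.
L_w = 2 × 355 = 710 mm; section modulus (unit throat) S = 2 × L²/6 = 42010 mm².
Direct shear f_v = P/L_w = 392×10³/710 = 552.1 N/mm.
Moment M = P × e = 392×10³ × 60 = 23520000 N·mm; bending f_b = M/S = 559.9 N/mm.
f_max = √(f_v² + f_b²) = √(552.1² + 559.9²) = 786.3 N/mm.
φr_n = 0.75 × 0.6 × 480 × (0.707 × 10) = 1527 N/mm → adequate.

f_max ≈ 786 N/mm; adequate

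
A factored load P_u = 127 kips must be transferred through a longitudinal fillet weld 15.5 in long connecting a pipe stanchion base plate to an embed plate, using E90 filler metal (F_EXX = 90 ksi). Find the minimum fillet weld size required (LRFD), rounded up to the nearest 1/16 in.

Total weld length L = 15.5 in.
Required throat t_e = P_u / (φ × 0.6 F_EXX × L) = 127 / (0.75 × 0.6 × 90 × 15.5) = 0.2023 in.
Required leg w = t_e / 0.707 = 0.2862 in → use 5/16 in.

w = 5/16 in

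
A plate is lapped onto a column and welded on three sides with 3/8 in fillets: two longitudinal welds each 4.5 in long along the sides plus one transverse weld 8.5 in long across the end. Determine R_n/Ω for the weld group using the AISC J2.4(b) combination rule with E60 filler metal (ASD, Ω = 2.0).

E60XX → F_EXX = 60 ksi.
t_e = 0.707 × 0.375 = 0.2651 in.
R_nwl = 0.6 × 60 × 0.2651 × 9 = 85.9 kip (longitudinal, 2 welds).
R_nwt = 0.6 × 60 × 0.2651 × 8.5 = 81.13 kip (transverse, base value).
(i) R_nwl + R_nwt = 167 kip; (ii) 0.85 R_nwl + 1.5 R_nwt = 194.7 kip.
R_n = max = 194.7 kip [governs: (ii)]; R_n/Ω = 97.35 kip.

R_n/Ω ≈ 97.4 kip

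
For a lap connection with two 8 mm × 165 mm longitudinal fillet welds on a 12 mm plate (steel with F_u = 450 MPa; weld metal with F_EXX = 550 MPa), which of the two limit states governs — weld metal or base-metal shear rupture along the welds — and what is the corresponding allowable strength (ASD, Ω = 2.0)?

t_e = 0.707 × 8 = 5.656 mm; L = 330 mm.
Weld metal: R_n/Ω = (1/2.0) × 0.6 × 550 × 5.656 × 330 × 10⁻³ = 308 kN.
Base metal (shear rupture): R_n/Ω = (1/2.0) × 0.6 × 450 × 12 × 330 × 10⁻³ = 534.6 kN.
Governing: weld metal.

R_n/Ω ≈ 308 kN (weld metal governs)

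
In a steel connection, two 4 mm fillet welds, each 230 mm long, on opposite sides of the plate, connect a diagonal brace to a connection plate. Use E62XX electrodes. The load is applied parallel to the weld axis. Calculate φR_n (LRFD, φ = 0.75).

E62XX → F_EXX = 620 MPa.
Effective throat t_e = 0.707 × 4 = 2.828 mm.
Total length L = 460 mm; A_we = 2.828 × 460 = 1301 mm².
F_nw = 0.6 F_EXX = 0.6 × 620 = 372 MPa.
φR_n = 0.75 × 372 × 1301 × 10⁻³ = 362.9 kN.

φR_n ≈ 363 kN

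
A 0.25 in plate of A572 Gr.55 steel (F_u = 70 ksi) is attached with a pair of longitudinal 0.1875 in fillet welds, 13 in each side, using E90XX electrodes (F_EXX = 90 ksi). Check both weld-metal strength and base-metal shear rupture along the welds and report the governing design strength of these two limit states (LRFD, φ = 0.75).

t_e = 0.707 × 0.1875 = 0.1326 in; L = 26 in.
Weld metal: φR_n = 0.75 × 0.6 × 90 × 0.1326 × 26 = 139.6 kip.
Base metal (shear rupture): φR_n = 0.75 × 0.6 × 70 × 0.25 × 26 = 204.8 kip.
Governing: weld metal.

φR_n ≈ 140 kip (weld metal governs)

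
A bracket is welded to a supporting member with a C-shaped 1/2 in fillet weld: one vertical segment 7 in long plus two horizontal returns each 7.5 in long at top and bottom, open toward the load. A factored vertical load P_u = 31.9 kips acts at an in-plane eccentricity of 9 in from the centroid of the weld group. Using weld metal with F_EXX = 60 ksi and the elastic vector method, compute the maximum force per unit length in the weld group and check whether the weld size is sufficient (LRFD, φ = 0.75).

f_max ≈ 6.21 kip/in; adequate

Total weld length L_w = 22 in. Treat welds as unit-width lines.
Centroid: x̄ = 2×7.5×3.75 / 22 = 2.557 in from the vertical weld.
Polar moment about centroid: J = I_x + I_y = [7³/12 + 2×7.5×3.5²] + [7×2.557² + 2(7.5³/12 + 7.5×1.193²)] = 349.8 in³.
Direct shear f_v = P/L_w = 31.9 / 22 = 1.45 kip/in (vertical).
Torsion M = P·e = 31.9 × 9 = 287.1 kip·in.
Critical point at (x, y) = (4.943, 3.5) from centroid. f_tx = M·y/J = 2.873 kip/in; f_ty = M·x/J = 4.058 kip/in.
Resultant f_max = √[f_tx² + (f_v + f_ty)²] = √[2.873² + (1.45 + 4.058)²] = 6.212 kip/in.
Capacity per unit length: φr_n = 0.75 × 0.6 × 60 × (0.707 × 0.5) = 9.544 kip/in.
6.212 ≤ 9.544 → adequate.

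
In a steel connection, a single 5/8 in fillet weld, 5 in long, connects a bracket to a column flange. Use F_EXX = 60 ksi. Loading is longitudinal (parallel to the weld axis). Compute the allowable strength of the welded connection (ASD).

R_n/Ω ≈ 39.8 kip

Effective throat t_e = 0.707 × 0.625 = 0.4419 in.
Total length L = 5 in; A_we = 0.4419 × 5 = 2.209 in².
F_nw = 0.6 F_EXX = 0.6 × 60 = 36 ksi.
R_n = 36 × 2.209 = 79.54 kip; R_n/Ω = 79.54/2.0 = 39.77 kip.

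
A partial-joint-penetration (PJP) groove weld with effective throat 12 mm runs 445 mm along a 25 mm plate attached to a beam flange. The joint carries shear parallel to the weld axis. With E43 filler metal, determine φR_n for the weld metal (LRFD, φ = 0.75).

φR_n ≈ 1030 kN

E43XX → F_EXX = 430 MPa.
Effective throat (given) t_e = 12 mm.
A_we = 12 × 445 = 5340 mm².
F_nw = 0.6 F_EXX = 258 MPa.
φR_n = 0.75 × 258 × 5340 × 10⁻³ = 1033 kN.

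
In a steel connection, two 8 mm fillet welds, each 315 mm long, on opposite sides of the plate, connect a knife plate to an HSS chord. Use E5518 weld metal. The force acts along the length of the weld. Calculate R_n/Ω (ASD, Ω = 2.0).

R_n/Ω ≈ 588 kN

E55XX → F_EXX = 550 MPa.
Effective throat t_e = 0.707 × 8 = 5.656 mm.
Total length L = 630 mm; A_we = 5.656 × 630 = 3563 mm².
F_nw = 0.6 F_EXX = 0.6 × 550 = 330 MPa.
R_n = 330 × 3563 × 10⁻³ = 1176 kN; R_n/Ω = 1176/2.0 = 587.9 kN.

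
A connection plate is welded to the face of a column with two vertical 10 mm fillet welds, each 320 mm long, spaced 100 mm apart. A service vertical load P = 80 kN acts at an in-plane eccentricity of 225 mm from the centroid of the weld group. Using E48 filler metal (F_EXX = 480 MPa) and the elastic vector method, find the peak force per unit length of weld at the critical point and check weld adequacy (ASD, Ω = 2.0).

f_max ≈ 480 N/mm; adequate

Total weld length L_w = 640 mm. Treat welds as unit-width lines.
Polar moment about centroid: J = 2[d³/12 + d(b/2)²] = 2[320³/12 + 320×50²] = 7061000 mm³.
Direct shear f_v = P/L_w = 80×10³ / 640 = 125 N/mm (vertical).
Torsion M = P·e = 80×10³ × 225 = 18000000 N·mm.
Critical point at (x, y) = (50, 160) from centroid. f_tx = M·y/J = 407.9 N/mm; f_ty = M·x/J = 127.5 N/mm.
Resultant f_max = √[f_tx² + (f_v + f_ty)²] = √[407.9² + (125 + 127.5)²] = 479.7 N/mm.
Capacity per unit length: r_n/Ω = (1/2.0) × 0.6 × 480 × (0.707 × 10) = 1018 N/mm.
479.7 ≤ 1018 → adequate.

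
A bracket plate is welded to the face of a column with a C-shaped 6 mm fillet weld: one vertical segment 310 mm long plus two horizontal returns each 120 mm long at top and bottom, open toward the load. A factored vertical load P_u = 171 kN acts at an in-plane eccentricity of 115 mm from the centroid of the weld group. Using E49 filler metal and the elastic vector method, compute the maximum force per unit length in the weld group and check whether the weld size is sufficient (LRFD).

f_max ≈ 616 N/mm; adequate

E49XX → F_EXX = 490 MPa.
Total weld length L_w = 550 mm. Treat welds as unit-width lines.
Centroid: x̄ = 2×120×60 / 550 = 26.18 mm from the vertical weld.
Polar moment about centroid: J = I_x + I_y = [310³/12 + 2×120×155²] + [310×26.18² + 2(120³/12 + 120×33.82²)] = 9024000 mm³.
Direct shear f_v = P/L_w = 171×10³ / 550 = 310.9 N/mm (vertical).
Torsion M = P·e = 171×10³ × 115 = 19665000 N·mm.
Critical point at (x, y) = (93.82, 155) from centroid. f_tx = M·y/J = 337.8 N/mm; f_ty = M·x/J = 204.5 N/mm.
Resultant f_max = √[f_tx² + (f_v + f_ty)²] = √[337.8² + (310.9 + 204.5)²] = 616.2 N/mm.
Capacity per unit length: φr_n = 0.75 × 0.6 × 490 × (0.707 × 6) = 935.4 N/mm.
616.2 ≤ 935.4 → adequate.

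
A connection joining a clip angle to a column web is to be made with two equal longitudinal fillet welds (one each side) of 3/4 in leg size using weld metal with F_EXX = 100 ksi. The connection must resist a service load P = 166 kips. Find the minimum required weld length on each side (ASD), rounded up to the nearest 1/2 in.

Throat t_e = 0.707 × 0.75 = 0.5302 in.
r_n/Ω = (0.6 × 100 × 0.5302) / 2.0 = 15.91 kip/in.
L_req = P / (r_n/Ω) = 166 / 15.91 = 10.44 in total.
Per side: 10.44 / 2 = 5.218 in.
Round up → use L = 5.5 in on each side.

L = 5.5 in on each side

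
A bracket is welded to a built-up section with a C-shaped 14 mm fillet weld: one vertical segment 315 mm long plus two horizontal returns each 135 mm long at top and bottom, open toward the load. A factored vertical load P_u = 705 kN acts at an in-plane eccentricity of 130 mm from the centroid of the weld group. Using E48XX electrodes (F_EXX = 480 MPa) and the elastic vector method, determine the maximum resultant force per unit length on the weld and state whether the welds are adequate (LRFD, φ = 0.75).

Total weld length L_w = 585 mm. Treat welds as unit-width lines.
Centroid: x̄ = 2×135×67.5 / 585 = 31.15 mm from the vertical weld.
Polar moment about centroid: J = I_x + I_y = [315³/12 + 2×135×157.5²] + [315×31.15² + 2(135³/12 + 135×36.35²)] = 10370000 mm³.
Direct shear f_v = P/L_w = 705×10³ / 585 = 1205 N/mm (vertical).
Torsion M = P·e = 705×10³ × 130 = 91650000 N·mm.
Critical point at (x, y) = (103.8, 157.5) from centroid. f_tx = M·y/J = 1391 N/mm; f_ty = M·x/J = 917.4 N/mm.
Resultant f_max = √[f_tx² + (f_v + f_ty)²] = √[1391² + (1205 + 917.4)²] = 2538 N/mm.
Capacity per unit length: φr_n = 0.75 × 0.6 × 480 × (0.707 × 14) = 2138 N/mm.
2538 > 2138 → NOT adequate.

f_max ≈ 2540 N/mm; NOT adequate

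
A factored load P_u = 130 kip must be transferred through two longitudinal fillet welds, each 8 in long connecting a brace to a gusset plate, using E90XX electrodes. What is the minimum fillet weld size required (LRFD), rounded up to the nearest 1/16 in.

w = 5/16 in

E90XX → F_EXX = 90 ksi.
Total weld length L = 16 in.
Required throat t_e = P_u / (φ × 0.6 F_EXX × L) = 130 / (0.75 × 0.6 × 90 × 16) = 0.2006 in.
Required leg w = t_e / 0.707 = 0.2838 in → use 5/16 in.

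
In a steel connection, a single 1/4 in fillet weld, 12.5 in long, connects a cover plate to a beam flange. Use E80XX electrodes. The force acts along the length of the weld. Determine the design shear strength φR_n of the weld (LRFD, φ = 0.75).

φR_n ≈ 79.5 kip

E80XX → F_EXX = 80 ksi.
Effective throat t_e = 0.707 × 0.25 = 0.1767 in.
Total length L = 12.5 in; A_we = 0.1767 × 12.5 = 2.209 in².
F_nw = 0.6 F_EXX = 0.6 × 80 = 48 ksi.
φR_n = 0.75 × 48 × 2.209 = 79.54 kip.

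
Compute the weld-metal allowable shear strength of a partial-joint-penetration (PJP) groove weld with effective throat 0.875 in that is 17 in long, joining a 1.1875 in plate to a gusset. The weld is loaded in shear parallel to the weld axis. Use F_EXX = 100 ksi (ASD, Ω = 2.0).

Effective throat (given) t_e = 0.875 in.
A_we = 0.875 × 17 = 14.88 in².
F_nw = 0.6 F_EXX = 60 ksi.
R_n/Ω = (60 × 14.88) / 2.0 = 446.2 kips.

R_n/Ω ≈ 446 kips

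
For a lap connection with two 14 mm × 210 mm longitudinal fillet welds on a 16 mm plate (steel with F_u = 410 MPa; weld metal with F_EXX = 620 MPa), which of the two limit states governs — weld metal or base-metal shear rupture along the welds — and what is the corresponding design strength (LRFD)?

t_e = 0.707 × 14 = 9.898 mm; L = 420 mm.
Weld metal: φR_n = 0.75 × 0.6 × 620 × 9.898 × 420 × 10⁻³ = 1160 kN.
Base metal (shear rupture): φR_n = 0.75 × 0.6 × 410 × 16 × 420 × 10⁻³ = 1240 kN.
Governing: weld metal.

φR_n ≈ 1160 kN (weld metal governs)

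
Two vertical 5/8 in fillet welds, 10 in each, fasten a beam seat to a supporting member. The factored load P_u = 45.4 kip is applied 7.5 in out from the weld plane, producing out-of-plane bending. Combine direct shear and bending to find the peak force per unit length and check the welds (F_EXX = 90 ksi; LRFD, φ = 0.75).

f_max ≈ 10.5 kip/in; adequate

L_w = 2 × 10 = 20 in; section modulus (unit throat) S = 2 × L²/6 = 33.33 in².
Direct shear f_v = P/L_w = 45.4/20 = 2.27 kip/in.
Moment M = P × e = 45.4 × 7.5 = 340.5 kip·in; bending f_b = M/S = 10.21 kip/in.
f_max = √(f_v² + f_b²) = √(2.27² + 10.21²) = 10.46 kip/in.
φr_n = 0.75 × 0.6 × 90 × (0.707 × 0.625) = 17.9 kip/in → adequate.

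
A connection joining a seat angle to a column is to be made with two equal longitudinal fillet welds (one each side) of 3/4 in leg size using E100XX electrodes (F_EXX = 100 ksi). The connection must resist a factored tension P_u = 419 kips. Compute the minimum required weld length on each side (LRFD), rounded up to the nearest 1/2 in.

Throat t_e = 0.707 × 0.75 = 0.5302 in.
φr_n = 0.75 × 0.6 × 100 × 0.5302 = 23.86 kips/in.
L_req = P_u / φr_n = 419 / 23.86 = 17.56 in total.
Per side: 17.56 / 2 = 8.78 in.
Round up → use L = 9 in on each side.

L = 9 in on each side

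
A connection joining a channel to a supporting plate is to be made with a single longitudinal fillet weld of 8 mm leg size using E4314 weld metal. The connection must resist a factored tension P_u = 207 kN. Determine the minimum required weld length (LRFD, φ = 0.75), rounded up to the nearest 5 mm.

E43XX → F_EXX = 430 MPa.
Throat t_e = 0.707 × 8 = 5.656 mm.
φr_n = 0.75 × 0.6 × 430 × 5.656 × 10⁻³ = 1.094 kN/mm.
L_req = P_u / φr_n = 207 / 1.094 = 189.1 mm total.
Round up → use L = 190 mm.

L = 190 mm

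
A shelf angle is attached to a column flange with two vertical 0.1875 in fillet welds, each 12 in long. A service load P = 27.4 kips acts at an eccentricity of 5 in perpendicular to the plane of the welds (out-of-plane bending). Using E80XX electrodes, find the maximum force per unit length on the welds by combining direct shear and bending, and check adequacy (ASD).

f_max ≈ 3.07 kip/in; adequate

E80XX → F_EXX = 80 ksi.
L_w = 2 × 12 = 24 in; section modulus (unit throat) S = 2 × L²/6 = 48 in².
Direct shear f_v = P/L_w = 27.4/24 = 1.142 kip/in.
Moment M = P × e = 27.4 × 5 = 137 kip·in; bending f_b = M/S = 2.854 kip/in.
f_max = √(f_v² + f_b²) = √(1.142² + 2.854²) = 3.074 kip/in.
r_n/Ω = (1/2.0) × 0.6 × 80 × (0.707 × 0.1875) = 3.181 kip/in → adequate.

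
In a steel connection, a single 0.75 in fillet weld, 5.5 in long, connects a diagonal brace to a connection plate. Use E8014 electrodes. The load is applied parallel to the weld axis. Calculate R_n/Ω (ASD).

E80XX → F_EXX = 80 ksi.
Effective throat t_e = 0.707 × 0.75 = 0.5302 in.
Total length L = 5.5 in; A_we = 0.5302 × 5.5 = 2.916 in².
F_nw = 0.6 F_EXX = 0.6 × 80 = 48 ksi.
R_n = 48 × 2.916 = 140 kip; R_n/Ω = 140/2.0 = 69.99 kip.

R_n/Ω ≈ 70 kip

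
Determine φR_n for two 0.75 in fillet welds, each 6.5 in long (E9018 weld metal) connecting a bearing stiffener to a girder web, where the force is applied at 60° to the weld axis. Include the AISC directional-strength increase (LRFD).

φR_n ≈ 392 kips

E90XX → F_EXX = 90 ksi.
t_e = 0.707 × 0.75 = 0.5302 in; A_we = 0.5302 × 13 = 6.893 in².
Directional factor: 1.0 + 0.5 sin^1.5(60°) = 1.403.
F_nw = 0.6 × 90 × 1.403 = 75.76 ksi.
φR_n = 0.75 × 75.76 × 6.893 = 391.7 kips.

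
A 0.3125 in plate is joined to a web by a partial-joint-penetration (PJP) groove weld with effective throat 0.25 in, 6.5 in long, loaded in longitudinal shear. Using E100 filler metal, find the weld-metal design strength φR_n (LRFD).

φR_n ≈ 73.1 kip

E100XX → F_EXX = 100 ksi.
Effective throat (given) t_e = 0.25 in.
A_we = 0.25 × 6.5 = 1.625 in².
F_nw = 0.6 F_EXX = 60 ksi.
φR_n = 0.75 × 60 × 1.625 = 73.12 kip.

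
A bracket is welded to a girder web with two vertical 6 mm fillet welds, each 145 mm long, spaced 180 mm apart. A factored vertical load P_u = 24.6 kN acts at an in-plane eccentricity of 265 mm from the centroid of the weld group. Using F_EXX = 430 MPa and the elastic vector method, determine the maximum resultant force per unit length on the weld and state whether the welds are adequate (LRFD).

Total weld length L_w = 290 mm. Treat welds as unit-width lines.
Polar moment about centroid: J = 2[d³/12 + d(b/2)²] = 2[145³/12 + 145×90²] = 2857000 mm³.
Direct shear f_v = P/L_w = 24.6×10³ / 290 = 84.83 N/mm (vertical).
Torsion M = P·e = 24.6×10³ × 265 = 6519000 N·mm.
Critical point at (x, y) = (90, 72.5) from centroid. f_tx = M·y/J = 165.4 N/mm; f_ty = M·x/J = 205.4 N/mm.
Resultant f_max = √[f_tx² + (f_v + f_ty)²] = √[165.4² + (84.83 + 205.4)²] = 334 N/mm.
Capacity per unit length: φr_n = 0.75 × 0.6 × 430 × (0.707 × 6) = 820.8 N/mm.
334 ≤ 820.8 → adequate.

f_max ≈ 334 N/mm; adequate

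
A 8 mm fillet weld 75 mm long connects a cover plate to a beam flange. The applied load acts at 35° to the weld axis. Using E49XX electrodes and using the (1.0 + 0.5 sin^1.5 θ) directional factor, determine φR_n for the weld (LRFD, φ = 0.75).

E49XX → F_EXX = 490 MPa.
t_e = 0.707 × 8 = 5.656 mm; A_we = 5.656 × 75 = 424.2 mm².
Directional factor: 1.0 + 0.5 sin^1.5(35°) = 1.217.
F_nw = 0.6 × 490 × 1.217 = 357.9 MPa.
φR_n = 0.75 × 357.9 × 424.2 × 10⁻³ = 113.9 kN.

φR_n ≈ 114 kN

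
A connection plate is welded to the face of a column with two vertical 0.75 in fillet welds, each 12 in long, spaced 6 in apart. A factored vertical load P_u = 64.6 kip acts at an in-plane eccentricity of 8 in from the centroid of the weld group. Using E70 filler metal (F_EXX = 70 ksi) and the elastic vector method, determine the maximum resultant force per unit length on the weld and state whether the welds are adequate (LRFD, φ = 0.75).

f_max ≈ 8.43 kip/in; adequate

Total weld length L_w = 24 in. Treat welds as unit-width lines.
Polar moment about centroid: J = 2[d³/12 + d(b/2)²] = 2[12³/12 + 12×3²] = 504 in³.
Direct shear f_v = P/L_w = 64.6 / 24 = 2.692 kip/in (vertical).
Torsion M = P·e = 64.6 × 8 = 516.8 kip·in.
Critical point at (x, y) = (3, 6) from centroid. f_tx = M·y/J = 6.152 kip/in; f_ty = M·x/J = 3.076 kip/in.
Resultant f_max = √[f_tx² + (f_v + f_ty)²] = √[6.152² + (2.692 + 3.076)²] = 8.433 kip/in.
Capacity per unit length: φr_n = 0.75 × 0.6 × 70 × (0.707 × 0.75) = 16.7 kip/in.
8.433 ≤ 16.7 → adequate.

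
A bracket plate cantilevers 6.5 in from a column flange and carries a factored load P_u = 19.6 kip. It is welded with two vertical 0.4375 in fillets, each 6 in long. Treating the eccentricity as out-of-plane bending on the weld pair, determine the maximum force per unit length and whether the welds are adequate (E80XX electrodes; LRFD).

E80XX → F_EXX = 80 ksi.
L_w = 2 × 6 = 12 in; section modulus (unit throat) S = 2 × L²/6 = 12 in².
Direct shear f_v = P/L_w = 19.6/12 = 1.633 kip/in.
Moment M = P × e = 19.6 × 6.5 = 127.4 kip·in; bending f_b = M/S = 10.62 kip/in.
f_max = √(f_v² + f_b²) = √(1.633² + 10.62²) = 10.74 kip/in.
φr_n = 0.75 × 0.6 × 80 × (0.707 × 0.4375) = 11.14 kip/in → adequate.

f_max ≈ 10.7 kip/in; adequate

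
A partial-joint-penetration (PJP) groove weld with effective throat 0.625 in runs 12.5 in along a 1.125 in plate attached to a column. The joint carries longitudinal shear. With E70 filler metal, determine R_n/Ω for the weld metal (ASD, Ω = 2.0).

R_n/Ω ≈ 164 kip

E70XX → F_EXX = 70 ksi.
Effective throat (given) t_e = 0.625 in.
A_we = 0.625 × 12.5 = 7.812 in².
F_nw = 0.6 F_EXX = 42 ksi.
R_n/Ω = (42 × 7.812) / 2.0 = 164.1 kip.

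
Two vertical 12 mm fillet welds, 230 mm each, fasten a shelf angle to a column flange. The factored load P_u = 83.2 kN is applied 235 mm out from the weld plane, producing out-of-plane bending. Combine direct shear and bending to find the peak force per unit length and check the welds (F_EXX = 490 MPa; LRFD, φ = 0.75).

L_w = 2 × 230 = 460 mm; section modulus (unit throat) S = 2 × L²/6 = 17630 mm².
Direct shear f_v = P/L_w = 83.2×10³/460 = 180.9 N/mm.
Moment M = P × e = 83.2×10³ × 235 = 19552000 N·mm; bending f_b = M/S = 1109 N/mm.
f_max = √(f_v² + f_b²) = √(180.9² + 1109²) = 1123 N/mm.
φr_n = 0.75 × 0.6 × 490 × (0.707 × 12) = 1871 N/mm → adequate.

f_max ≈ 1120 N/mm; adequate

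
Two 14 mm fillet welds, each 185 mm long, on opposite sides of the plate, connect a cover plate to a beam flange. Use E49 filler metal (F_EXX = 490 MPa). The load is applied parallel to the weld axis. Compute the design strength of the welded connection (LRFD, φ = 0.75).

Effective throat t_e = 0.707 × 14 = 9.898 mm.
Total length L = 370 mm; A_we = 9.898 × 370 = 3662 mm².
F_nw = 0.6 F_EXX = 0.6 × 490 = 294 MPa.
φR_n = 0.75 × 294 × 3662 × 10⁻³ = 807.5 kN.

φR_n ≈ 808 kN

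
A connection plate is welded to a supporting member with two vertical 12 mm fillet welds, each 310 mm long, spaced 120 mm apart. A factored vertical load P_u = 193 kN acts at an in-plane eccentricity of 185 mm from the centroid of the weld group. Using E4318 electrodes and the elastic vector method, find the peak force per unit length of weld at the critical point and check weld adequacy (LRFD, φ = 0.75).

E43XX → F_EXX = 430 MPa.
Total weld length L_w = 620 mm. Treat welds as unit-width lines.
Polar moment about centroid: J = 2[d³/12 + d(b/2)²] = 2[310³/12 + 310×60²] = 7197000 mm³.
Direct shear f_v = P/L_w = 193×10³ / 620 = 311.3 N/mm (vertical).
Torsion M = P·e = 193×10³ × 185 = 35705000 N·mm.
Critical point at (x, y) = (60, 155) from centroid. f_tx = M·y/J = 769 N/mm; f_ty = M·x/J = 297.7 N/mm.
Resultant f_max = √[f_tx² + (f_v + f_ty)²] = √[769² + (311.3 + 297.7)²] = 980.9 N/mm.
Capacity per unit length: φr_n = 0.75 × 0.6 × 430 × (0.707 × 12) = 1642 N/mm.
980.9 ≤ 1642 → adequate.

f_max ≈ 981 N/mm; adequate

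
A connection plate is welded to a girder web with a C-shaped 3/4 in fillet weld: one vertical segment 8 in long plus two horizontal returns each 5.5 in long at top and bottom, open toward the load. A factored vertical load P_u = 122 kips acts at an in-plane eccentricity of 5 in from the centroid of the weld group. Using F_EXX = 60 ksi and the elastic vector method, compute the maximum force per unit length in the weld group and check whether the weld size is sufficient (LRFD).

f_max ≈ 17.2 kip/in; NOT adequate

Total weld length L_w = 19 in. Treat welds as unit-width lines.
Centroid: x̄ = 2×5.5×2.75 / 19 = 1.592 in from the vertical weld.
Polar moment about centroid: J = I_x + I_y = [8³/12 + 2×5.5×4²] + [8×1.592² + 2(5.5³/12 + 5.5×1.158²)] = 281.4 in³.
Direct shear f_v = P/L_w = 122 / 19 = 6.421 kip/in (vertical).
Torsion M = P·e = 122 × 5 = 610 kip·in.
Critical point at (x, y) = (3.908, 4) from centroid. f_tx = M·y/J = 8.67 kip/in; f_ty = M·x/J = 8.471 kip/in.
Resultant f_max = √[f_tx² + (f_v + f_ty)²] = √[8.67² + (6.421 + 8.471)²] = 17.23 kip/in.
Capacity per unit length: φr_n = 0.75 × 0.6 × 60 × (0.707 × 0.75) = 14.32 kip/in.
17.23 > 14.32 → NOT adequate.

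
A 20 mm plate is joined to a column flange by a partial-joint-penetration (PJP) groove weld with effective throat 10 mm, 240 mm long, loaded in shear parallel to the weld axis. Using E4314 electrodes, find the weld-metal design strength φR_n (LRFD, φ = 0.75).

φR_n ≈ 464 kN

E43XX → F_EXX = 430 MPa.
Effective throat (given) t_e = 10 mm.
A_we = 10 × 240 = 2400 mm².
F_nw = 0.6 F_EXX = 258 MPa.
φR_n = 0.75 × 258 × 2400 × 10⁻³ = 464.4 kN.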